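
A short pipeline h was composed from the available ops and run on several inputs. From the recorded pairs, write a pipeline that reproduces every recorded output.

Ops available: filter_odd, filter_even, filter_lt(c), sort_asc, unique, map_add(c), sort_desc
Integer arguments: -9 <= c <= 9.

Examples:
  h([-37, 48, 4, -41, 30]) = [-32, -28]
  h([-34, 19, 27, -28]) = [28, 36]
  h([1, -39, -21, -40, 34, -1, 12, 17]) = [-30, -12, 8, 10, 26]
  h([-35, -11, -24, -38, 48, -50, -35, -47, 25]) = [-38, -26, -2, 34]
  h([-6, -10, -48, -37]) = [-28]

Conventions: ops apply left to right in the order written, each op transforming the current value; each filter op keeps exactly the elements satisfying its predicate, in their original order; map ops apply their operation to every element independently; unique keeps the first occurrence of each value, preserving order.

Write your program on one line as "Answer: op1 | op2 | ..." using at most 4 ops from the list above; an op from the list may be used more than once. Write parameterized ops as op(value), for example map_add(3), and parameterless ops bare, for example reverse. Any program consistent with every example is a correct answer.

map_add(9) | filter_even | unique | sort_asc

Check, running the answer program on each example:
  [-37, 48, 4, -41, 30] -> [-28, 57, 13, -32, 39] -> [-28, -32] -> [-28, -32] -> [-32, -28]
  [-34, 19, 27, -28] -> [-25, 28, 36, -19] -> [28, 36] -> [28, 36] -> [28, 36]
  [1, -39, -21, -40, 34, -1, 12, 17] -> [10, -30, -12, -31, 43, 8, 21, 26] -> [10, -30, -12, 8, 26] -> [10, -30, -12, 8, 26] -> [-30, -12, 8, 10, 26]
  [-35, -11, -24, -38, 48, -50, -35, -47, 25] -> [-26, -2, -15, -29, 57, -41, -26, -38, 34] -> [-26, -2, -26, -38, 34] -> [-26, -2, -38, 34] -> [-38, -26, -2, 34]
  [-6, -10, -48, -37] -> [3, -1, -39, -28] -> [-28] -> [-28] -> [-28]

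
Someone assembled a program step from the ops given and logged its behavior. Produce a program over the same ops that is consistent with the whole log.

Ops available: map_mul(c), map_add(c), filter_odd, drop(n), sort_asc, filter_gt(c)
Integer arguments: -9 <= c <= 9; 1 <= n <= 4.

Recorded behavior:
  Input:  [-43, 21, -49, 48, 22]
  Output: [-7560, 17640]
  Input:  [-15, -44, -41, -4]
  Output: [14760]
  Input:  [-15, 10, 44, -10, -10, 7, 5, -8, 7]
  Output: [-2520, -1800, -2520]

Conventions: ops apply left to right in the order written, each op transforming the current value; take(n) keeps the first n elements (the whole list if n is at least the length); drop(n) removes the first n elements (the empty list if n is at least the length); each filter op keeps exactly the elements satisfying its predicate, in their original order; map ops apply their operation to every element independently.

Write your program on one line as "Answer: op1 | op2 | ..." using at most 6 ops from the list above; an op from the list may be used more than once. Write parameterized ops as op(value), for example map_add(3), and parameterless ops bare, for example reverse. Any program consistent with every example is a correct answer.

map_mul(3) | map_mul(-5) | map_mul(3) | filter_odd | drop(1) | map_mul(8)

Check, running the answer program on each example:
  [-43, 21, -49, 48, 22] -> [-129, 63, -147, 144, 66] -> [645, -315, 735, -720, -330] -> [1935, -945, 2205, -2160, -990] -> [1935, -945, 2205] -> [-945, 2205] -> [-7560, 17640]
  [-15, -44, -41, -4] -> [-45, -132, -123, -12] -> [225, 660, 615, 60] -> [675, 1980, 1845, 180] -> [675, 1845] -> [1845] -> [14760]
  [-15, 10, 44, -10, -10, 7, 5, -8, 7] -> [-45, 30, 132, -30, -30, 21, 15, -24, 21] -> [225, -150, -660, 150, 150, -105, -75, 120, -105] -> [675, -450, -1980, 450, 450, -315, -225, 360, -315] -> [675, -315, -225, -315] -> [-315, -225, -315] -> [-2520, -1800, -2520]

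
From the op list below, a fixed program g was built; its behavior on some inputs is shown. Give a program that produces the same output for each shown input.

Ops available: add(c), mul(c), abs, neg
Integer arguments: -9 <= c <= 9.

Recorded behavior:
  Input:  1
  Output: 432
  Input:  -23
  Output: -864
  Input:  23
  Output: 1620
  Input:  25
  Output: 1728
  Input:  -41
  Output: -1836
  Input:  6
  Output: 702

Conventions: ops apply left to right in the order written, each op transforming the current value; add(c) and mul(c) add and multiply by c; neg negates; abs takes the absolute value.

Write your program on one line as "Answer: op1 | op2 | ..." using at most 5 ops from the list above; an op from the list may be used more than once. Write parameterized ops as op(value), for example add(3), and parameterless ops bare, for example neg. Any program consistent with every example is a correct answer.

neg | add(-7) | mul(-6) | mul(9)

Check, running the answer program on each example:
  1 -> -1 -> -8 -> 48 -> 432
  -23 -> 23 -> 16 -> -96 -> -864
  23 -> -23 -> -30 -> 180 -> 1620
  25 -> -25 -> -32 -> 192 -> 1728
  -41 -> 41 -> 34 -> -204 -> -1836
  6 -> -6 -> -13 -> 78 -> 702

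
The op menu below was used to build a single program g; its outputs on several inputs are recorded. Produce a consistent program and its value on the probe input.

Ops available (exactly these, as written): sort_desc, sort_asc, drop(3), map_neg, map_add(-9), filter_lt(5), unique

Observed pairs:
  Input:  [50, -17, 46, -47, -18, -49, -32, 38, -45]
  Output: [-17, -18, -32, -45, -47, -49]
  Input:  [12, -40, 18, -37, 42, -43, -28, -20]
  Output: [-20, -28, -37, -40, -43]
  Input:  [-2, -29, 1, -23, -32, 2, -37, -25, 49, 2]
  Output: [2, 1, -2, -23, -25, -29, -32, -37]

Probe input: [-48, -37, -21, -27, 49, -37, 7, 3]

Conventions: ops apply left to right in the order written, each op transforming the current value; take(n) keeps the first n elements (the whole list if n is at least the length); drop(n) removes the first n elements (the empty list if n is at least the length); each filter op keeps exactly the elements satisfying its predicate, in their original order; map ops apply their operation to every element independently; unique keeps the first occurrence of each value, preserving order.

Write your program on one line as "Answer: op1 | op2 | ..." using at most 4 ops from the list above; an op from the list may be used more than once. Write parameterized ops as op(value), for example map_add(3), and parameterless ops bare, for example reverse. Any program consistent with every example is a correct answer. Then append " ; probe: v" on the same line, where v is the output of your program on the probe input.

sort_desc | filter_lt(5) | unique ; probe: [3, -21, -27, -37, -48]

Check, running the answer program on each example:
  [50, -17, 46, -47, -18, -49, -32, 38, -45] -> [50, 46, 38, -17, -18, -32, -45, -47, -49] -> [-17, -18, -32, -45, -47, -49] -> [-17, -18, -32, -45, -47, -49]
  [12, -40, 18, -37, 42, -43, -28, -20] -> [42, 18, 12, -20, -28, -37, -40, -43] -> [-20, -28, -37, -40, -43] -> [-20, -28, -37, -40, -43]
  [-2, -29, 1, -23, -32, 2, -37, -25, 49, 2] -> [49, 2, 2, 1, -2, -23, -25, -29, -32, -37] -> [2, 2, 1, -2, -23, -25, -29, -32, -37] -> [2, 1, -2, -23, -25, -29, -32, -37]
  probe: [-48, -37, -21, -27, 49, -37, 7, 3] -> [49, 7, 3, -21, -27, -37, -37, -48] -> [3, -21, -27, -37, -37, -48] -> [3, -21, -27, -37, -48]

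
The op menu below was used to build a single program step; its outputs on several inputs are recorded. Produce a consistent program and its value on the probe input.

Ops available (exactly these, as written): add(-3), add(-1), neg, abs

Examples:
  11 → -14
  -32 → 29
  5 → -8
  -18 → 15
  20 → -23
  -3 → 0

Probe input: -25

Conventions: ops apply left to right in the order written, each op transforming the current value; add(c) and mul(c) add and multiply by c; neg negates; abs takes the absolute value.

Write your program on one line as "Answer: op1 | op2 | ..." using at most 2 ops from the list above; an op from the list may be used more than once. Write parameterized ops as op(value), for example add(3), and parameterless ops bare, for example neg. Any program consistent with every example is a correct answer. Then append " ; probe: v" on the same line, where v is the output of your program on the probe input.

neg | add(-3) ; probe: 22

Check, running the answer program on each example:
  11 -> -11 -> -14
  -32 -> 32 -> 29
  5 -> -5 -> -8
  -18 -> 18 -> 15
  20 -> -20 -> -23
  -3 -> 3 -> 0
  probe: -25 -> 25 -> 22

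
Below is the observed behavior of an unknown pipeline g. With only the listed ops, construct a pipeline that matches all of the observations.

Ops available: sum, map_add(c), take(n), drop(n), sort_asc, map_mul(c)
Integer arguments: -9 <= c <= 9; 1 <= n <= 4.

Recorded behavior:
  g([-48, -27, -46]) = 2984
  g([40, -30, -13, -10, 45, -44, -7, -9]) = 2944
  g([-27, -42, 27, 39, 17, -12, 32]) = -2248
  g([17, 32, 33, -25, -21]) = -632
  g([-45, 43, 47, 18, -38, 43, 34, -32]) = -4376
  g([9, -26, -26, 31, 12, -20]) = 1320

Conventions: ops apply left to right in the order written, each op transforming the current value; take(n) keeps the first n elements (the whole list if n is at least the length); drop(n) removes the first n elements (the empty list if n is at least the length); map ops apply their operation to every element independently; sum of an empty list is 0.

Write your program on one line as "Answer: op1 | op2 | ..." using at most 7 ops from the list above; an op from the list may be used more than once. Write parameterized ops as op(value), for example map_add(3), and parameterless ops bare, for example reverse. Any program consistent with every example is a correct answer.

drop(1) | map_mul(-5) | map_add(4) | map_mul(8) | sort_asc | sum

Check, running the answer program on each example:
  [-48, -27, -46] -> [-27, -46] -> [135, 230] -> [139, 234] -> [1112, 1872] -> [1112, 1872] -> 2984
  [40, -30, -13, -10, 45, -44, -7, -9] -> [-30, -13, -10, 45, -44, -7, -9] -> [150, 65, 50, -225, 220, 35, 45] -> [154, 69, 54, -221, 224, 39, 49] -> [1232, 552, 432, -1768, 1792, 312, 392] -> [-1768, 312, 392, 432, 552, 1232, 1792] -> 2944
  [-27, -42, 27, 39, 17, -12, 32] -> [-42, 27, 39, 17, -12, 32] -> [210, -135, -195, -85, 60, -160] -> [214, -131, -191, -81, 64, -156] -> [1712, -1048, -1528, -648, 512, -1248] -> [-1528, -1248, -1048, -648, 512, 1712] -> -2248
  [17, 32, 33, -25, -21] -> [32, 33, -25, -21] -> [-160, -165, 125, 105] -> [-156, -161, 129, 109] -> [-1248, -1288, 1032, 872] -> [-1288, -1248, 872, 1032] -> -632
  [-45, 43, 47, 18, -38, 43, 34, -32] -> [43, 47, 18, -38, 43, 34, -32] -> [-215, -235, -90, 190, -215, -170, 160] -> [-211, -231, -86, 194, -211, -166, 164] -> [-1688, -1848, -688, 1552, -1688, -1328, 1312] -> [-1848, -1688, -1688, -1328, -688, 1312, 1552] -> -4376
  [9, -26, -26, 31, 12, -20] -> [-26, -26, 31, 12, -20] -> [130, 130, -155, -60, 100] -> [134, 134, -151, -56, 104] -> [1072, 1072, -1208, -448, 832] -> [-1208, -448, 832, 1072, 1072] -> 1320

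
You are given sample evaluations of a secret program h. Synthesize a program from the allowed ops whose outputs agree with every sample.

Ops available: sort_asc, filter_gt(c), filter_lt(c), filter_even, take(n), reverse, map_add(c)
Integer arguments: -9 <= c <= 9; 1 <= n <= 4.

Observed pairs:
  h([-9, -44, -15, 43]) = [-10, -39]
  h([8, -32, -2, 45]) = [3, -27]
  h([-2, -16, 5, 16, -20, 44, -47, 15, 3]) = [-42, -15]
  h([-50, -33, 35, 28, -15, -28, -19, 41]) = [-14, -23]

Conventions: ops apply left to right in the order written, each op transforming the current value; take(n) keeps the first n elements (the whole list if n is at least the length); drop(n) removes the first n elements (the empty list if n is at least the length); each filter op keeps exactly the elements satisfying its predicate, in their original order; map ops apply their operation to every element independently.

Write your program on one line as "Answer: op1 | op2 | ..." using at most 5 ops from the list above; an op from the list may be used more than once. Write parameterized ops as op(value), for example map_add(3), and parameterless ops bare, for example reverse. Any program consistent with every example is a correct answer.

reverse | map_add(5) | filter_lt(7) | take(2)

Check, running the answer program on each example:
  [-9, -44, -15, 43] -> [43, -15, -44, -9] -> [48, -10, -39, -4] -> [-10, -39, -4] -> [-10, -39]
  [8, -32, -2, 45] -> [45, -2, -32, 8] -> [50, 3, -27, 13] -> [3, -27] -> [3, -27]
  [-2, -16, 5, 16, -20, 44, -47, 15, 3] -> [3, 15, -47, 44, -20, 16, 5, -16, -2] -> [8, 20, -42, 49, -15, 21, 10, -11, 3] -> [-42, -15, -11, 3] -> [-42, -15]
  [-50, -33, 35, 28, -15, -28, -19, 41] -> [41, -19, -28, -15, 28, 35, -33, -50] -> [46, -14, -23, -10, 33, 40, -28, -45] -> [-14, -23, -10, -28, -45] -> [-14, -23]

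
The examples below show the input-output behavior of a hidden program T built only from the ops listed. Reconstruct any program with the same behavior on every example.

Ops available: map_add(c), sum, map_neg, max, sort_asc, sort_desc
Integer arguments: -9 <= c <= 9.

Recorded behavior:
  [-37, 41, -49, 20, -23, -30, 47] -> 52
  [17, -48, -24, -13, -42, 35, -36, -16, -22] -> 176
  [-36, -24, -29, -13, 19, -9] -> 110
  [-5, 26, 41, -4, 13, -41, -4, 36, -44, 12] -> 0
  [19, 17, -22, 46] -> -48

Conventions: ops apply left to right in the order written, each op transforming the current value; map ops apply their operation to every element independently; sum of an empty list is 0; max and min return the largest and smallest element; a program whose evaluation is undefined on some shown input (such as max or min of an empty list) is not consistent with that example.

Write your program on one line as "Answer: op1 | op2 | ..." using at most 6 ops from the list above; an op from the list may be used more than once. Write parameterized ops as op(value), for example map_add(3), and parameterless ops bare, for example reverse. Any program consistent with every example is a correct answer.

sort_desc | map_add(-3) | sort_asc | map_neg | sum

Check, running the answer program on each example:
  [-37, 41, -49, 20, -23, -30, 47] -> [47, 41, 20, -23, -30, -37, -49] -> [44, 38, 17, -26, -33, -40, -52] -> [-52, -40, -33, -26, 17, 38, 44] -> [52, 40, 33, 26, -17, -38, -44] -> 52
  [17, -48, -24, -13, -42, 35, -36, -16, -22] -> [35, 17, -13, -16, -22, -24, -36, -42, -48] -> [32, 14, -16, -19, -25, -27, -39, -45, -51] -> [-51, -45, -39, -27, -25, -19, -16, 14, 32] -> [51, 45, 39, 27, 25, 19, 16, -14, -32] -> 176
  [-36, -24, -29, -13, 19, -9] -> [19, -9, -13, -24, -29, -36] -> [16, -12, -16, -27, -32, -39] -> [-39, -32, -27, -16, -12, 16] -> [39, 32, 27, 16, 12, -16] -> 110
  [-5, 26, 41, -4, 13, -41, -4, 36, -44, 12] -> [41, 36, 26, 13, 12, -4, -4, -5, -41, -44] -> [38, 33, 23, 10, 9, -7, -7, -8, -44, -47] -> [-47, -44, -8, -7, -7, 9, 10, 23, 33, 38] -> [47, 44, 8, 7, 7, -9, -10, -23, -33, -38] -> 0
  [19, 17, -22, 46] -> [46, 19, 17, -22] -> [43, 16, 14, -25] -> [-25, 14, 16, 43] -> [25, -14, -16, -43] -> -48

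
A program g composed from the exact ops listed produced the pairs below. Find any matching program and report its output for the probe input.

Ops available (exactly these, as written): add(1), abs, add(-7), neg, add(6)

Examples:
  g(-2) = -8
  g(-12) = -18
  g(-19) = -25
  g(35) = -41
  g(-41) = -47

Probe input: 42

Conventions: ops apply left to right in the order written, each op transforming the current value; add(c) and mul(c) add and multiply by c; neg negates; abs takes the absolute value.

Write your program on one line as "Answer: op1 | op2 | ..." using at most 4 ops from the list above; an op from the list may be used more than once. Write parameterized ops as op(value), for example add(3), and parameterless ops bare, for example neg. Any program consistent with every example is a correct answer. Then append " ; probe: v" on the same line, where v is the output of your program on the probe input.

abs | add(6) | neg ; probe: -48

Check, running the answer program on each example:
  -2 -> 2 -> 8 -> -8
  -12 -> 12 -> 18 -> -18
  -19 -> 19 -> 25 -> -25
  35 -> 35 -> 41 -> -41
  -41 -> 41 -> 47 -> -47
  probe: 42 -> 42 -> 48 -> -48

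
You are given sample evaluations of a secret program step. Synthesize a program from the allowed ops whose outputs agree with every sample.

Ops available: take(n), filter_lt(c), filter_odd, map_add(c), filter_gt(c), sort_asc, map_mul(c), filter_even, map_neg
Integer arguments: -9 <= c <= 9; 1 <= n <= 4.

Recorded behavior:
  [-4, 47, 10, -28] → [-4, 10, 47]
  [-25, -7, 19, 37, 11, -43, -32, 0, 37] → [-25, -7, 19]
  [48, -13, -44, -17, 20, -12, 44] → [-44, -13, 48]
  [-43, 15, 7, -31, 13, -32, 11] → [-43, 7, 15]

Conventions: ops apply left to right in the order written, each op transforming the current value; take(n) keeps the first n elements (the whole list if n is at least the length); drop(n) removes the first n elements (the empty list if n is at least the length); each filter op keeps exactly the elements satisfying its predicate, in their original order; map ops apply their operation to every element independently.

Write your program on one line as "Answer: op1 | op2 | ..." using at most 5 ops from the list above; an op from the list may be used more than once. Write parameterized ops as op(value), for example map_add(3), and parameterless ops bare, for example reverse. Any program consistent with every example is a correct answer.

map_neg | take(3) | map_neg | sort_asc

Check, running the answer program on each example:
  [-4, 47, 10, -28] -> [4, -47, -10, 28] -> [4, -47, -10] -> [-4, 47, 10] -> [-4, 10, 47]
  [-25, -7, 19, 37, 11, -43, -32, 0, 37] -> [25, 7, -19, -37, -11, 43, 32, 0, -37] -> [25, 7, -19] -> [-25, -7, 19] -> [-25, -7, 19]
  [48, -13, -44, -17, 20, -12, 44] -> [-48, 13, 44, 17, -20, 12, -44] -> [-48, 13, 44] -> [48, -13, -44] -> [-44, -13, 48]
  [-43, 15, 7, -31, 13, -32, 11] -> [43, -15, -7, 31, -13, 32, -11] -> [43, -15, -7] -> [-43, 15, 7] -> [-43, 7, 15]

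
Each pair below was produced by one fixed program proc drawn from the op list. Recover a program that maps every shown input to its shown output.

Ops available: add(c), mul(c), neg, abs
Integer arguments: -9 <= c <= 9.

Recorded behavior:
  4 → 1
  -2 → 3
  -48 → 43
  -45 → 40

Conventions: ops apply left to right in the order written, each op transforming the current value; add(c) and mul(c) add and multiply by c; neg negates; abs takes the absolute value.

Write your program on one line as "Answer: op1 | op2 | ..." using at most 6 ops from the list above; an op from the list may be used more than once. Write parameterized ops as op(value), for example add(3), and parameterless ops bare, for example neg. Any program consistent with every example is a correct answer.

neg | abs | neg | add(5) | abs

Check, running the answer program on each example:
  4 -> -4 -> 4 -> -4 -> 1 -> 1
  -2 -> 2 -> 2 -> -2 -> 3 -> 3
  -48 -> 48 -> 48 -> -48 -> -43 -> 43
  -45 -> 45 -> 45 -> -45 -> -40 -> 40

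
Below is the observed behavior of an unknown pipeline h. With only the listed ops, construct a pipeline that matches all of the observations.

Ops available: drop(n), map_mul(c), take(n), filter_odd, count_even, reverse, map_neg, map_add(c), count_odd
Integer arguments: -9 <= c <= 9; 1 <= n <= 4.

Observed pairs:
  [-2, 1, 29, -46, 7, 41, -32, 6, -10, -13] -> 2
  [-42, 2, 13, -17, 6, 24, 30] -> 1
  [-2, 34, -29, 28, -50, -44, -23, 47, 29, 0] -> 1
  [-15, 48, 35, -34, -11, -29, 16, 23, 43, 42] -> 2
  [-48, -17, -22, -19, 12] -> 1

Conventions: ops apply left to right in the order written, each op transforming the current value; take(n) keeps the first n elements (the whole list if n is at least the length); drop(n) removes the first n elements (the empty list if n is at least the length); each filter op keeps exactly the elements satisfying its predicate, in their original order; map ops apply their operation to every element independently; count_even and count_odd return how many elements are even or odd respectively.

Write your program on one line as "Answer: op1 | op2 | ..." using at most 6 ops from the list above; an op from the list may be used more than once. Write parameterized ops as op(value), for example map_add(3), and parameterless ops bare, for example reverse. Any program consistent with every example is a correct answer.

take(3) | map_mul(-1) | reverse | map_add(-3) | count_even

Check, running the answer program on each example:
  [-2, 1, 29, -46, 7, 41, -32, 6, -10, -13] -> [-2, 1, 29] -> [2, -1, -29] -> [-29, -1, 2] -> [-32, -4, -1] -> 2
  [-42, 2, 13, -17, 6, 24, 30] -> [-42, 2, 13] -> [42, -2, -13] -> [-13, -2, 42] -> [-16, -5, 39] -> 1
  [-2, 34, -29, 28, -50, -44, -23, 47, 29, 0] -> [-2, 34, -29] -> [2, -34, 29] -> [29, -34, 2] -> [26, -37, -1] -> 1
  [-15, 48, 35, -34, -11, -29, 16, 23, 43, 42] -> [-15, 48, 35] -> [15, -48, -35] -> [-35, -48, 15] -> [-38, -51, 12] -> 2
  [-48, -17, -22, -19, 12] -> [-48, -17, -22] -> [48, 17, 22] -> [22, 17, 48] -> [19, 14, 45] -> 1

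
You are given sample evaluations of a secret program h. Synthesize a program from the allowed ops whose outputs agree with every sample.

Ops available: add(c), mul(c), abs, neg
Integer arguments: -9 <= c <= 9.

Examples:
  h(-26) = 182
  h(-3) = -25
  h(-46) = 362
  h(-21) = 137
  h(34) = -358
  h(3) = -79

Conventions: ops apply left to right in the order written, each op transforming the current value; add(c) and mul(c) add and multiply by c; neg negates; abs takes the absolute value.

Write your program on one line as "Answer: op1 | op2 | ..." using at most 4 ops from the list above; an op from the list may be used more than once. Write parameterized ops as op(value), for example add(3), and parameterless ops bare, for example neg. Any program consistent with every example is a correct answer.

add(5) | mul(9) | neg | add(-7)

Check, running the answer program on each example:
  -26 -> -21 -> -189 -> 189 -> 182
  -3 -> 2 -> 18 -> -18 -> -25
  -46 -> -41 -> -369 -> 369 -> 362
  -21 -> -16 -> -144 -> 144 -> 137
  34 -> 39 -> 351 -> -351 -> -358
  3 -> 8 -> 72 -> -72 -> -79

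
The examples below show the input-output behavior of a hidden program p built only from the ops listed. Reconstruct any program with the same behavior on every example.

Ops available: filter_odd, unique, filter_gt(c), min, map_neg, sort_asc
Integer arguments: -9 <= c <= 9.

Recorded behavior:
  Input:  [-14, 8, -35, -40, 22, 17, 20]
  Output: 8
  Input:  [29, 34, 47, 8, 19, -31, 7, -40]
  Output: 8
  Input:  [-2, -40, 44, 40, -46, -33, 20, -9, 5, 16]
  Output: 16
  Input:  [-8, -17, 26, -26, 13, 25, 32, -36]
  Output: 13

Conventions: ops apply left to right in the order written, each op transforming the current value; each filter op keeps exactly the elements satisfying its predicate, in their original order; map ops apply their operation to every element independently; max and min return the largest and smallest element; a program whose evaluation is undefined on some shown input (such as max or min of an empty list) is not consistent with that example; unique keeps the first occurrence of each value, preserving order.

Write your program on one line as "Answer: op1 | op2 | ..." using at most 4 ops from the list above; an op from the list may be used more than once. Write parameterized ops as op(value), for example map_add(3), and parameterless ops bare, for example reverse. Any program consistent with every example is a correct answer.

filter_gt(-8) | filter_gt(7) | min

Check, running the answer program on each example:
  [-14, 8, -35, -40, 22, 17, 20] -> [8, 22, 17, 20] -> [8, 22, 17, 20] -> 8
  [29, 34, 47, 8, 19, -31, 7, -40] -> [29, 34, 47, 8, 19, 7] -> [29, 34, 47, 8, 19] -> 8
  [-2, -40, 44, 40, -46, -33, 20, -9, 5, 16] -> [-2, 44, 40, 20, 5, 16] -> [44, 40, 20, 16] -> 16
  [-8, -17, 26, -26, 13, 25, 32, -36] -> [26, 13, 25, 32] -> [26, 13, 25, 32] -> 13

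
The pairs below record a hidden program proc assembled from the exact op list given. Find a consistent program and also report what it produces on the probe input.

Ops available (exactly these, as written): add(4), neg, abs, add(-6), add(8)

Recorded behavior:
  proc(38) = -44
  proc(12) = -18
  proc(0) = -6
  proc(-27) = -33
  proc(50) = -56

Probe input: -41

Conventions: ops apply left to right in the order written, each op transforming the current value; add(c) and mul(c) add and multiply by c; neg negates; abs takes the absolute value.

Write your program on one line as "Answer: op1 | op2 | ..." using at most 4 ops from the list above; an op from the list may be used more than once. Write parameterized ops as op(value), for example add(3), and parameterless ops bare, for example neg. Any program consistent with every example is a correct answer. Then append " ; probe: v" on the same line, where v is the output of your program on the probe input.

abs | neg | add(-6) ; probe: -47

Check, running the answer program on each example:
  38 -> 38 -> -38 -> -44
  12 -> 12 -> -12 -> -18
  0 -> 0 -> 0 -> -6
  -27 -> 27 -> -27 -> -33
  50 -> 50 -> -50 -> -56
  probe: -41 -> 41 -> -41 -> -47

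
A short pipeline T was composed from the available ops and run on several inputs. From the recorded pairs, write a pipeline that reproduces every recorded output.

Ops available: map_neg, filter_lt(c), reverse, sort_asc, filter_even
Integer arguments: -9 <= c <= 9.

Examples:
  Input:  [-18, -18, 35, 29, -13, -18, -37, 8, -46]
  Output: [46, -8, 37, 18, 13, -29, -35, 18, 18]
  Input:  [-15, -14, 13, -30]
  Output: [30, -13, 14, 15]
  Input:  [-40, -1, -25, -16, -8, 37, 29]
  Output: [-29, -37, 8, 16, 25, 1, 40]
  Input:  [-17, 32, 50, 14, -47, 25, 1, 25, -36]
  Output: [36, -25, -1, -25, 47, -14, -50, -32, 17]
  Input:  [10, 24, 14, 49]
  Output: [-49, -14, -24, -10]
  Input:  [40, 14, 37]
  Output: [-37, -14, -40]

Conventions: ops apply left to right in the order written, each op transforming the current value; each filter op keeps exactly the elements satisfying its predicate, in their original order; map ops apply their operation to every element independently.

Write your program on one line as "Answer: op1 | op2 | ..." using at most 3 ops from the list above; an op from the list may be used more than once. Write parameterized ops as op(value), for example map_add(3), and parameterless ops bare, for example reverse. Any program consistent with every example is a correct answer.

reverse | map_neg

Check, running the answer program on each example:
  [-18, -18, 35, 29, -13, -18, -37, 8, -46] -> [-46, 8, -37, -18, -13, 29, 35, -18, -18] -> [46, -8, 37, 18, 13, -29, -35, 18, 18]
  [-15, -14, 13, -30] -> [-30, 13, -14, -15] -> [30, -13, 14, 15]
  [-40, -1, -25, -16, -8, 37, 29] -> [29, 37, -8, -16, -25, -1, -40] -> [-29, -37, 8, 16, 25, 1, 40]
  [-17, 32, 50, 14, -47, 25, 1, 25, -36] -> [-36, 25, 1, 25, -47, 14, 50, 32, -17] -> [36, -25, -1, -25, 47, -14, -50, -32, 17]
  [10, 24, 14, 49] -> [49, 14, 24, 10] -> [-49, -14, -24, -10]
  [40, 14, 37] -> [37, 14, 40] -> [-37, -14, -40]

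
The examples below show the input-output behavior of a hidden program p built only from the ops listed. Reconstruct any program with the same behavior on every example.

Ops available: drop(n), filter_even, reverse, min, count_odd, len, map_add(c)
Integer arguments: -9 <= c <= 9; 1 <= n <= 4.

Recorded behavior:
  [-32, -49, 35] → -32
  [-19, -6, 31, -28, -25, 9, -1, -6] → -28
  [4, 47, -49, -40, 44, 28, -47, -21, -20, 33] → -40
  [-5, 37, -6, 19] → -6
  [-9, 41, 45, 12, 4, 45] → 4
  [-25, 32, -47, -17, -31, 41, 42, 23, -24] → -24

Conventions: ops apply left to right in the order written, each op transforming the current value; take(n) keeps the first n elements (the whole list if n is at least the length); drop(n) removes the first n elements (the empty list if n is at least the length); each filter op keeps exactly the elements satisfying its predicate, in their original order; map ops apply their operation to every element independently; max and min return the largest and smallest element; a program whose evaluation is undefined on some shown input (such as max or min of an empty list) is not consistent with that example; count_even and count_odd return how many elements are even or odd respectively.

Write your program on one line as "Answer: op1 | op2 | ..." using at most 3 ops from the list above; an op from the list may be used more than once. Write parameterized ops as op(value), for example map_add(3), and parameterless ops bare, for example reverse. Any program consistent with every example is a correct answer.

filter_even | min

Check, running the answer program on each example:
  [-32, -49, 35] -> [-32] -> -32
  [-19, -6, 31, -28, -25, 9, -1, -6] -> [-6, -28, -6] -> -28
  [4, 47, -49, -40, 44, 28, -47, -21, -20, 33] -> [4, -40, 44, 28, -20] -> -40
  [-5, 37, -6, 19] -> [-6] -> -6
  [-9, 41, 45, 12, 4, 45] -> [12, 4] -> 4
  [-25, 32, -47, -17, -31, 41, 42, 23, -24] -> [32, 42, -24] -> -24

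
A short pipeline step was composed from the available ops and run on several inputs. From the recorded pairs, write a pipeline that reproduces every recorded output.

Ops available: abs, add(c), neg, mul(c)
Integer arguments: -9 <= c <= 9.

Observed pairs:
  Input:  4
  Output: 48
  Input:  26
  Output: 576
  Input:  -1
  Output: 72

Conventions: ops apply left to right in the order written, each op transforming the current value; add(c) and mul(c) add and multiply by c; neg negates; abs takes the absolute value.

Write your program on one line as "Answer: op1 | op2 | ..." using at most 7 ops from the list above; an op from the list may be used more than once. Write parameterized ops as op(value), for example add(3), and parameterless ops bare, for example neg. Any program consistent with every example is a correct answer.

add(-2) | mul(-8) | abs | neg | mul(3) | neg

Check, running the answer program on each example:
  4 -> 2 -> -16 -> 16 -> -16 -> -48 -> 48
  26 -> 24 -> -192 -> 192 -> -192 -> -576 -> 576
  -1 -> -3 -> 24 -> 24 -> -24 -> -72 -> 72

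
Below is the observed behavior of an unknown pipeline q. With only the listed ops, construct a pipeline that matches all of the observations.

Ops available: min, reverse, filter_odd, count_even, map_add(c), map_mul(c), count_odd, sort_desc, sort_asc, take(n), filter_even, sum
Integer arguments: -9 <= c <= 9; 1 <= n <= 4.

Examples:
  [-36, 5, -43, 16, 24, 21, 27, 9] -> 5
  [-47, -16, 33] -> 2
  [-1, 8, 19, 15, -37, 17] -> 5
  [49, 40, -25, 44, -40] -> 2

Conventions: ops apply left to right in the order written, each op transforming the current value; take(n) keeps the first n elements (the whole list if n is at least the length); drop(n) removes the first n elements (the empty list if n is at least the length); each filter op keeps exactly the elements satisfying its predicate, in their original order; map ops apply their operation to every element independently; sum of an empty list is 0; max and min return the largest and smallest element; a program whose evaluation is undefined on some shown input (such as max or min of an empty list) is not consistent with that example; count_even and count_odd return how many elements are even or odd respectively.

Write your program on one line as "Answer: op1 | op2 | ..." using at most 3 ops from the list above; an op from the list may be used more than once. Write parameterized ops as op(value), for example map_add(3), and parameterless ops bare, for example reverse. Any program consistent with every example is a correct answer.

map_add(-7) | sort_asc | count_even

Check, running the answer program on each example:
  [-36, 5, -43, 16, 24, 21, 27, 9] -> [-43, -2, -50, 9, 17, 14, 20, 2] -> [-50, -43, -2, 2, 9, 14, 17, 20] -> 5
  [-47, -16, 33] -> [-54, -23, 26] -> [-54, -23, 26] -> 2
  [-1, 8, 19, 15, -37, 17] -> [-8, 1, 12, 8, -44, 10] -> [-44, -8, 1, 8, 10, 12] -> 5
  [49, 40, -25, 44, -40] -> [42, 33, -32, 37, -47] -> [-47, -32, 33, 37, 42] -> 2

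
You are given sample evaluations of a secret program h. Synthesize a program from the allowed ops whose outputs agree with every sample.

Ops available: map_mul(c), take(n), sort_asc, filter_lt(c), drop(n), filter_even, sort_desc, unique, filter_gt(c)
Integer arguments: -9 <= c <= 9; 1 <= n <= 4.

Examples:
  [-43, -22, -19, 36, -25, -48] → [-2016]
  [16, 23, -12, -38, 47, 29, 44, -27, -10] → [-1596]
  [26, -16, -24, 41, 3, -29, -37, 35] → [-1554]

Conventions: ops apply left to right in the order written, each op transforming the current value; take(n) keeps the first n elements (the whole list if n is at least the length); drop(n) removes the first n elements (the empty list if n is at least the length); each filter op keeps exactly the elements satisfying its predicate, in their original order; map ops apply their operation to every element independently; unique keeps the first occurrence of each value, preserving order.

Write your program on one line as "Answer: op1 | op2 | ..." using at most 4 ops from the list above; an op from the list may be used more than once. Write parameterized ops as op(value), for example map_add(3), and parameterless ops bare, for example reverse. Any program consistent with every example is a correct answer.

map_mul(7) | sort_asc | map_mul(6) | take(1)

Check, running the answer program on each example:
  [-43, -22, -19, 36, -25, -48] -> [-301, -154, -133, 252, -175, -336] -> [-336, -301, -175, -154, -133, 252] -> [-2016, -1806, -1050, -924, -798, 1512] -> [-2016]
  [16, 23, -12, -38, 47, 29, 44, -27, -10] -> [112, 161, -84, -266, 329, 203, 308, -189, -70] -> [-266, -189, -84, -70, 112, 161, 203, 308, 329] -> [-1596, -1134, -504, -420, 672, 966, 1218, 1848, 1974] -> [-1596]
  [26, -16, -24, 41, 3, -29, -37, 35] -> [182, -112, -168, 287, 21, -203, -259, 245] -> [-259, -203, -168, -112, 21, 182, 245, 287] -> [-1554, -1218, -1008, -672, 126, 1092, 1470, 1722] -> [-1554]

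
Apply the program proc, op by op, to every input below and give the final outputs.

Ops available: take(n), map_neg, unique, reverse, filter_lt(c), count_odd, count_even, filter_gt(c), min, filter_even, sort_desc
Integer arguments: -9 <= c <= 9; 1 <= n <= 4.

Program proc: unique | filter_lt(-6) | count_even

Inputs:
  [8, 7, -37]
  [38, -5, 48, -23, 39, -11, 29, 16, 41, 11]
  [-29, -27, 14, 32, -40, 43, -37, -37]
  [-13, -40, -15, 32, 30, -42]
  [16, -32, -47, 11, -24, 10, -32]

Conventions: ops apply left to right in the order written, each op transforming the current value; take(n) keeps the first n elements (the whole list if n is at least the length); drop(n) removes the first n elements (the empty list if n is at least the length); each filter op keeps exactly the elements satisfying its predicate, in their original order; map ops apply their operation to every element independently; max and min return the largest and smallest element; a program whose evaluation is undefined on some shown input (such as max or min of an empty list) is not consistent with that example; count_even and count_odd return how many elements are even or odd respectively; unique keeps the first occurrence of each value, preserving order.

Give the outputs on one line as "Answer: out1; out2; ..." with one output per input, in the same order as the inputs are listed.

0; 0; 1; 2; 2

Execution, op by op:
  [8, 7, -37] -> [8, 7, -37] -> [-37] -> 0
  [38, -5, 48, -23, 39, -11, 29, 16, 41, 11] -> [38, -5, 48, -23, 39, -11, 29, 16, 41, 11] -> [-23, -11] -> 0
  [-29, -27, 14, 32, -40, 43, -37, -37] -> [-29, -27, 14, 32, -40, 43, -37] -> [-29, -27, -40, -37] -> 1
  [-13, -40, -15, 32, 30, -42] -> [-13, -40, -15, 32, 30, -42] -> [-13, -40, -15, -42] -> 2
  [16, -32, -47, 11, -24, 10, -32] -> [16, -32, -47, 11, -24, 10] -> [-32, -47, -24] -> 2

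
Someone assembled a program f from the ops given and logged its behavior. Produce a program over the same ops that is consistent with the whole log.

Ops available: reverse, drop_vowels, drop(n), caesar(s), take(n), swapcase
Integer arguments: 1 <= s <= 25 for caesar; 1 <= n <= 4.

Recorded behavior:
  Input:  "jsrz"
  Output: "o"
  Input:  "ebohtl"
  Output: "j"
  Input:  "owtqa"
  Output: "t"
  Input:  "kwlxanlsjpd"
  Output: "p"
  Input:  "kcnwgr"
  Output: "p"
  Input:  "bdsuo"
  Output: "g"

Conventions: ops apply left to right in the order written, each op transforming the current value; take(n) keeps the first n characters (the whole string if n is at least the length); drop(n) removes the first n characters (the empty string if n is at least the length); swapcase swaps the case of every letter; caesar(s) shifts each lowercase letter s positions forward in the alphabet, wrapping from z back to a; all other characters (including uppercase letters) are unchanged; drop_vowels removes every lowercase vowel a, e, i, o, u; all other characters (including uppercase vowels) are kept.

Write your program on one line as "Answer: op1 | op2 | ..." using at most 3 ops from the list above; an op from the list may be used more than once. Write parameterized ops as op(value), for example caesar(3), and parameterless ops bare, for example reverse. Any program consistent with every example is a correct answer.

caesar(5) | take(1)

Check, running the answer program on each example:
  "jsrz" -> "oxwe" -> "o"
  "ebohtl" -> "jgtmyq" -> "j"
  "owtqa" -> "tbyvf" -> "t"
  "kwlxanlsjpd" -> "pbqcfsqxoui" -> "p"
  "kcnwgr" -> "phsblw" -> "p"
  "bdsuo" -> "gixzt" -> "g"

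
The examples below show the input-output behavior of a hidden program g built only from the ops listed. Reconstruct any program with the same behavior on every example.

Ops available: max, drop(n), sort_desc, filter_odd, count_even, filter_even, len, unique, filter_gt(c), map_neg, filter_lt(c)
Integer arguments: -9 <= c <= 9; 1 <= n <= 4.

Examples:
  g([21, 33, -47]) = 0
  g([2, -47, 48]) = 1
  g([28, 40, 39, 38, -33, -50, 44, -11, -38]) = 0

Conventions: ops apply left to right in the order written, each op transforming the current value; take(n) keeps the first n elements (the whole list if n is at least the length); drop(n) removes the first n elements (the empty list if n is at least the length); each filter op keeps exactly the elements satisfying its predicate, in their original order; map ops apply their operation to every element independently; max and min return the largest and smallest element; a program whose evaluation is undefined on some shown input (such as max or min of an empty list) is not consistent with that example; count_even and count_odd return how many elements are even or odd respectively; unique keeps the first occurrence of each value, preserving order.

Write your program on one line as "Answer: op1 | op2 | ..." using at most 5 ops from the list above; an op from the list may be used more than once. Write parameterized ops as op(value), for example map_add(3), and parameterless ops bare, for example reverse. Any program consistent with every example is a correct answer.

filter_lt(5) | filter_even | filter_gt(-4) | count_even

Check, running the answer program on each example:
  [21, 33, -47] -> [-47] -> [] -> [] -> 0
  [2, -47, 48] -> [2, -47] -> [2] -> [2] -> 1
  [28, 40, 39, 38, -33, -50, 44, -11, -38] -> [-33, -50, -11, -38] -> [-50, -38] -> [] -> 0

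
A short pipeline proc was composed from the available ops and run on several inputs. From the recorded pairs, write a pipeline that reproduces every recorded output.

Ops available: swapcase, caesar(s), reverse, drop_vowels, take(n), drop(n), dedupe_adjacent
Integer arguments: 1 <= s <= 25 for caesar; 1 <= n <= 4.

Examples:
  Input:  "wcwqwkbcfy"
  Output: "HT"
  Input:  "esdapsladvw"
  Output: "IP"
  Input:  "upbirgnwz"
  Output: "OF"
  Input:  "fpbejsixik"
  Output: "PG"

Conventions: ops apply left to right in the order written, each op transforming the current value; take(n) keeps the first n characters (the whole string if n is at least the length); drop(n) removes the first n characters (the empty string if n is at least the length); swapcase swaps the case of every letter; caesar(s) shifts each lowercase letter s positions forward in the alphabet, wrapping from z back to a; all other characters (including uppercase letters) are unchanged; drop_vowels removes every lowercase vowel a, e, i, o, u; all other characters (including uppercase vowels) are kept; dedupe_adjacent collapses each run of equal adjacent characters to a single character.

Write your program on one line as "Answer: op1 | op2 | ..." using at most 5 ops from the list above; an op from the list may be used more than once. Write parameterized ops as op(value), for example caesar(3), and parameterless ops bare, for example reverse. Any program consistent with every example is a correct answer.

reverse | caesar(23) | swapcase | drop(4) | take(2)

Check, running the answer program on each example:
  "wcwqwkbcfy" -> "yfcbkwqwcw" -> "vczyhtntzt" -> "VCZYHTNTZT" -> "HTNTZT" -> "HT"
  "esdapsladvw" -> "wvdalspadse" -> "tsaxipmxapb" -> "TSAXIPMXAPB" -> "IPMXAPB" -> "IP"
  "upbirgnwz" -> "zwngribpu" -> "wtkdofymr" -> "WTKDOFYMR" -> "OFYMR" -> "OF"
  "fpbejsixik" -> "kixisjebpf" -> "hfufpgbymc" -> "HFUFPGBYMC" -> "PGBYMC" -> "PG"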